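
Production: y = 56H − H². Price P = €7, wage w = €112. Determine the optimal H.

The marginal product of H is MP_H = 56 − 2H.
A price-taking firm hires until the value of the marginal product equals the wage: P·MP_H = w, so 7·(56 − 2H) = 112.
Then 56 − 2H = 16, giving H = 20.

H* = 20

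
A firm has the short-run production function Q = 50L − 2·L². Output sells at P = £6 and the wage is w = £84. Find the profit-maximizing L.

L* = 9

The marginal product of L is MP_L = 50 − 4L.
A price-taking firm hires until the value of the marginal product equals the wage: P·MP_L = w, so 6·(50 − 4L) = 84.
Then 50 − 4L = 14, giving L = 9.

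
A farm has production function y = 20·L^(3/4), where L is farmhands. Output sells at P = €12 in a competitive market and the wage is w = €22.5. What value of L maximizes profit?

MP_L = (3/4)·20·L^(-1/4) = 15·L^(-1/4).
Profit maximization for a price taker requires P·MP_L = w: 12·15·L^(-1/4) = 22.5.
So L^(-1/4) = 0.125, which gives L = 4096.

L* = 4096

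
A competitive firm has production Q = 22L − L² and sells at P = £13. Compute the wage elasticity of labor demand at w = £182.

From P·MP_L = w with MP_L = 22 − 2L, labor demand is L(w) = (22 − w/13)/2.
dL/dw = −1/(26) = -1/26.
At w = 182, L = 4, so ε = (dL/dw)·(w/L) = (-1/26)·(182/4) = -1.75.

ε = -1.75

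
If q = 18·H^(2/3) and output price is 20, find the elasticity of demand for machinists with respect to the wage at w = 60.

MP_H = (2/3)·18·H^(-1/3), so P·MP_H = w gives 240·H^(-1/3) = w.
Solving, H(w) = (240/w)^(3). This is a constant-elasticity form: H ∝ w^(−3), so ε = −3.

ε = -3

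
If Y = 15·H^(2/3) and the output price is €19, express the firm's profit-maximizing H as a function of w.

H(w) = 6859000/w³

MP_H = (2/3)·15·H^(-1/3) = 10·H^(-1/3).
Setting P·MP_H = w: 190·H^(-1/3) = w.
Solving for H: H^(-1/3) = w/190, so H = (190/w)^(3).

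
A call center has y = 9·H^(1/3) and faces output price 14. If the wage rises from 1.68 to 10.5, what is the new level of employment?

From P·MP_H = w with MP_H = 3·H^(-2/3), the labor demand is H(w) = (42/w)^(3/2).
At w = 1.68: H = 125. At w = 10.5: H = 8.

H* = 8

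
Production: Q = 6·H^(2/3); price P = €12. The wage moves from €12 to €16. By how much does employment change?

ΔH = -37

From P·MP_H = w with MP_H = 4·H^(-1/3), the labor demand is H(w) = (48/w)^(3).
At w = 12: H = 64. At w = 16: H = 27.
ΔH = 27 − 64 = -37.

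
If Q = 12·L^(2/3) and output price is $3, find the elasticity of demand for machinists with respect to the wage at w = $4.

MP_L = (2/3)·12·L^(-1/3), so P·MP_L = w gives 24·L^(-1/3) = w.
Solving, L(w) = (24/w)^(3). This is a constant-elasticity form: L ∝ w^(−3), so ε = −3.

ε = -3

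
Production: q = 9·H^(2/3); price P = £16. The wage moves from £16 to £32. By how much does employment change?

ΔH = -189

From P·MP_H = w with MP_H = 6·H^(-1/3), the labor demand is H(w) = (96/w)^(3).
At w = 16: H = 216. At w = 32: H = 27.
ΔH = 27 − 216 = -189.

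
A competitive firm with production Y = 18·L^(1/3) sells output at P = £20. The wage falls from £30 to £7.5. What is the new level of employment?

From P·MP_L = w with MP_L = 6·L^(-2/3), the labor demand is L(w) = (120/w)^(3/2).
At w = 30: L = 8. At w = 7.5: L = 64.

L* = 64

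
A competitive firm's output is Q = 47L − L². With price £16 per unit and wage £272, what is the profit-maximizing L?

The marginal product of L is MP_L = 47 − 2L.
A price-taking firm hires until the value of the marginal product equals the wage: P·MP_L = w, so 16·(47 − 2L) = 272.
Then 47 − 2L = 17, giving L = 15.

L* = 15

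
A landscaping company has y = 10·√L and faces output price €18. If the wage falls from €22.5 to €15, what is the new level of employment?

L* = 36

From P·MP_L = w with MP_L = 5·L^(-1/2), the labor demand is L(w) = (90/w)^(2).
At w = 22.5: L = 16. At w = 15: L = 36.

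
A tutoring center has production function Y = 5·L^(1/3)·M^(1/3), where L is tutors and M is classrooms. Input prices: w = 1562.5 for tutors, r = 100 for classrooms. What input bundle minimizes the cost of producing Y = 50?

L* = 8, M* = 125

Cost minimization requires the marginal rate of technical substitution to equal the input-price ratio: MP_L/MP_M = w/r.
Here MP_L/MP_M = (1/3)·(M/L)/(1/3) = (M/L). Setting this equal to 1562.5/100 = 15.625 gives M = 15.625L.
Substituting into Y = 50: 5·L^(1/3)·(15.625L)^(1/3) = 50.
Solving, L = 8 and M = 125.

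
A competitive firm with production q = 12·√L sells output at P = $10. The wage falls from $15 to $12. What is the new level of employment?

From P·MP_L = w with MP_L = 6·L^(-1/2), the labor demand is L(w) = (60/w)^(2).
At w = 15: L = 16. At w = 12: L = 25.

L* = 25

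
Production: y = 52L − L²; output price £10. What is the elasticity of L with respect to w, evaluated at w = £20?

From P·MP_L = w with MP_L = 52 − 2L, labor demand is L(w) = (52 − w/10)/2.
dL/dw = −1/(20) = -0.05.
At w = 20, L = 25, so ε = (dL/dw)·(w/L) = (-0.05)·(20/25) = -0.04.

ε = -0.04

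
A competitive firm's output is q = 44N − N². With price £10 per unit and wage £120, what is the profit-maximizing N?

The marginal product of N is MP_N = 44 − 2N.
A price-taking firm hires until the value of the marginal product equals the wage: P·MP_N = w, so 10·(44 − 2N) = 120.
Then 44 − 2N = 12, giving N = 16.

N* = 16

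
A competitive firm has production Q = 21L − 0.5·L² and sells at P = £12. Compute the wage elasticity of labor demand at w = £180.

ε = -2.5

From P·MP_L = w with MP_L = 21 − L, labor demand is L(w) = 21 − w/12.
dL/dw = −1/(12) = -1/12.
At w = 180, L = 6, so ε = (dL/dw)·(w/L) = (-1/12)·(180/6) = -2.5.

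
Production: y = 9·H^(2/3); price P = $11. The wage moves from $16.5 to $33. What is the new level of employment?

From P·MP_H = w with MP_H = 6·H^(-1/3), the labor demand is H(w) = (66/w)^(3).
At w = 16.5: H = 64. At w = 33: H = 8.

H* = 8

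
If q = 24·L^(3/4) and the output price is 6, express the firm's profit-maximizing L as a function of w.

MP_L = (3/4)·24·L^(-1/4) = 18·L^(-1/4).
Setting P·MP_L = w: 108·L^(-1/4) = w.
Solving for L: L^(-1/4) = w/108, so L = (108/w)^(4).

L(w) = (108/w)^(4)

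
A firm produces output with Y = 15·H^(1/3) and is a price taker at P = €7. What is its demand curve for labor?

MP_H = (1/3)·15·H^(-2/3) = 5·H^(-2/3).
Setting P·MP_H = w: 35·H^(-2/3) = w.
Solving for H: H^(-2/3) = w/35, so H = (35/w)^(3/2).

H(w) = (35/w)^(3/2)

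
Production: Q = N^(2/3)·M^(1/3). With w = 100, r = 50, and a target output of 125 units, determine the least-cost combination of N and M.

Cost minimization requires the marginal rate of technical substitution to equal the input-price ratio: MP_N/MP_M = w/r.
Here MP_N/MP_M = (2/3)·(M/N)/(1/3) = 2·(M/N). Setting this equal to 100/50 = 2 gives M = N.
Substituting into Q = 125: N^(2/3)·(N)^(1/3) = 125.
Solving, N = 125 and M = 125.

N* = 125, M* = 125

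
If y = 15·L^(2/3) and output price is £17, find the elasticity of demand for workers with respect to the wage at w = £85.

ε = -3

MP_L = (2/3)·15·L^(-1/3), so P·MP_L = w gives 170·L^(-1/3) = w.
Solving, L(w) = (170/w)^(3). This is a constant-elasticity form: L ∝ w^(−3), so ε = −3.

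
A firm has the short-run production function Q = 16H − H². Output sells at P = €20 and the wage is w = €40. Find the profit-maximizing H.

The marginal product of H is MP_H = 16 − 2H.
A price-taking firm hires until the value of the marginal product equals the wage: P·MP_H = w, so 20·(16 − 2H) = 40.
Then 16 − 2H = 2, giving H = 7.

H* = 7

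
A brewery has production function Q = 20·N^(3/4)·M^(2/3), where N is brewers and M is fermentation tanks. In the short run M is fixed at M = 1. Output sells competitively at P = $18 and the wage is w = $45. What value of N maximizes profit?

N* = 1296

With M = 1, MP_N = (3/4)·20·N^(-1/4)·1^(2/3) = 15·N^(-1/4).
Profit maximization for a price taker requires P·MP_N = w: 18·15·N^(-1/4) = 45.
So N^(-1/4) = 1/6, which gives N = 1296.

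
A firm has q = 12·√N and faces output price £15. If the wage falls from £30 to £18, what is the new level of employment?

From P·MP_N = w with MP_N = 6·N^(-1/2), the labor demand is N(w) = (90/w)^(2).
At w = 30: N = 9. At w = 18: N = 25.

N* = 25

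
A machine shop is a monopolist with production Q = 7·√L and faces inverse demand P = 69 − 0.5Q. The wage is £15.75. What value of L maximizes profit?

L* = 36

Marginal revenue from the inverse demand is MR = 69 − Q.
The marginal product is MP_L = 3.5·L^(-1/2).
A monopolist hires until marginal revenue product equals the wage: MR·MP_L = w.
At L, Q = 7·√L. Substituting and solving: (69 − 7·√L)·3.5·L^(-1/2) = 15.75 gives L = 36.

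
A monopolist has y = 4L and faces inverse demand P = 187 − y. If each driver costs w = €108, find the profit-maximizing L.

L* = 20

Marginal revenue from the inverse demand is MR = 187 − 2y.
The marginal product is MP_L = 4.
A monopolist hires until marginal revenue product equals the wage: MR·MP_L = w.
(187 − 8L)·4 = 108, so L = 20.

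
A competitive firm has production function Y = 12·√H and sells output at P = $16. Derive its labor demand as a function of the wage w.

H(w) = 9216/w²

MP_H = (1/2)·12·H^(-1/2) = 6·H^(-1/2).
Setting P·MP_H = w: 96·H^(-1/2) = w.
Solving for H: H^(-1/2) = w/96, so H = (96/w)^(2).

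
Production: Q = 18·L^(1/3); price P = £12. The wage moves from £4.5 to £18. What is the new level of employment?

L* = 8

From P·MP_L = w with MP_L = 6·L^(-2/3), the labor demand is L(w) = (72/w)^(3/2).
At w = 4.5: L = 64. At w = 18: L = 8.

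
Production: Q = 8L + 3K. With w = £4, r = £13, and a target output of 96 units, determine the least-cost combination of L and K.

The inputs are perfect substitutes, so the firm uses whichever has the lower cost per unit of output.
Cost per unit of output via L is w/8 = 0.5; via K it is r/3 = 13/3. L is cheaper.
Producing Q = 96 with L alone: L = 12, K = 0.

L* = 12, K* = 0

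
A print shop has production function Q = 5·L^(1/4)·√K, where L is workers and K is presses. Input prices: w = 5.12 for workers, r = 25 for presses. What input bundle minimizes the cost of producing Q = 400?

L* = 625, K* = 256

Cost minimization requires the marginal rate of technical substitution to equal the input-price ratio: MP_L/MP_K = w/r.
Here MP_L/MP_K = (1/4)·(K/L)/(1/2) = 0.5·(K/L). Setting this equal to 5.12/25 = 0.2048 gives K = 0.4096L.
Substituting into Q = 400: 5·L^(1/4)·(0.4096L)^(1/2) = 400.
Solving, L = 625 and K = 256.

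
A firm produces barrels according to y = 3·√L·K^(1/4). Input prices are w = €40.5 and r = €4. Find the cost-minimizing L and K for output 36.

L* = 16, K* = 81

Cost minimization requires the marginal rate of technical substitution to equal the input-price ratio: MP_L/MP_K = w/r.
Here MP_L/MP_K = (1/2)·(K/L)/(1/4) = 2·(K/L). Setting this equal to 40.5/4 = 10.125 gives K = 5.0625L.
Substituting into y = 36: 3·L^(1/2)·(5.0625L)^(1/4) = 36.
Solving, L = 16 and K = 81.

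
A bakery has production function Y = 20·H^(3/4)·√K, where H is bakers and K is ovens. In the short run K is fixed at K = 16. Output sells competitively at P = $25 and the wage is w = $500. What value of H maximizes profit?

With K = 16, MP_H = (3/4)·20·H^(-1/4)·16^(1/2) = 60·H^(-1/4).
Profit maximization for a price taker requires P·MP_H = w: 25·60·H^(-1/4) = 500.
So H^(-1/4) = 1/3, which gives H = 81.

H* = 81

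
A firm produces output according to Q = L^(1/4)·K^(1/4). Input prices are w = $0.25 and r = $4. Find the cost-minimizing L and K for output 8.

Cost minimization requires the marginal rate of technical substitution to equal the input-price ratio: MP_L/MP_K = w/r.
Here MP_L/MP_K = (1/4)·(K/L)/(1/4) = (K/L). Setting this equal to 0.25/4 = 0.0625 gives K = 0.0625L.
Substituting into Q = 8: L^(1/4)·(0.0625L)^(1/4) = 8.
Solving, L = 256 and K = 16.

L* = 256, K* = 16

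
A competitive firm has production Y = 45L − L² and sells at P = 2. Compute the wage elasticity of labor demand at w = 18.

From P·MP_L = w with MP_L = 45 − 2L, labor demand is L(w) = (45 − w/2)/2.
dL/dw = −1/(4) = -0.25.
At w = 18, L = 18, so ε = (dL/dw)·(w/L) = (-0.25)·(18/18) = -0.25.

ε = -0.25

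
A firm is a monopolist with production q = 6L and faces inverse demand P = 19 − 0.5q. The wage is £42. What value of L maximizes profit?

Marginal revenue from the inverse demand is MR = 19 − q.
The marginal product is MP_L = 6.
A monopolist hires until marginal revenue product equals the wage: MR·MP_L = w.
(19 − 6L)·6 = 42, so L = 2.

L* = 2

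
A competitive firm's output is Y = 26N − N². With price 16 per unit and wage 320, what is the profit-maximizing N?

N* = 3

The marginal product of N is MP_N = 26 − 2N.
A price-taking firm hires until the value of the marginal product equals the wage: P·MP_N = w, so 16·(26 − 2N) = 320.
Then 26 − 2N = 20, giving N = 3.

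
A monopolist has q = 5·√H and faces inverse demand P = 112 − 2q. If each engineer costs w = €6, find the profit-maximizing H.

Marginal revenue from the inverse demand is MR = 112 − 4q.
The marginal product is MP_H = 2.5·H^(-1/2).
A monopolist hires until marginal revenue product equals the wage: MR·MP_H = w.
At H, q = 5·√H. Substituting and solving: (112 − 20·√H)·2.5·H^(-1/2) = 6 gives H = 25.

H* = 25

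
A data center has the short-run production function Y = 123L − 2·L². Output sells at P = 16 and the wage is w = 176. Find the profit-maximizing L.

L* = 28

The marginal product of L is MP_L = 123 − 4L.
A price-taking firm hires until the value of the marginal product equals the wage: P·MP_L = w, so 16·(123 − 4L) = 176.
Then 123 − 4L = 11, giving L = 28.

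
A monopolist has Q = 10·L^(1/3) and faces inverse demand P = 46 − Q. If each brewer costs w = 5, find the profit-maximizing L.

Marginal revenue from the inverse demand is MR = 46 − 2Q.
The marginal product is MP_L = (10/3)·L^(-2/3).
A monopolist hires until marginal revenue product equals the wage: MR·MP_L = w.
At L, Q = 10·L^(1/3). Substituting and solving: (46 − 20·L^(1/3))·(10/3)·L^(-2/3) = 5 gives L = 8.

L* = 8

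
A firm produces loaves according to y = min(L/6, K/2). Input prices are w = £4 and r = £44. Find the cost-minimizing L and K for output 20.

L* = 120, K* = 40

With a fixed-proportions technology, the cost-minimizing bundle uses no slack in either input: L/6 = K/2 = y.
So L = 6·20 = 120 and K = 2·20 = 40.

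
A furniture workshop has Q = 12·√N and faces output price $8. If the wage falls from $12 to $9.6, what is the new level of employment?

N* = 25

From P·MP_N = w with MP_N = 6·N^(-1/2), the labor demand is N(w) = (48/w)^(2).
At w = 12: N = 16. At w = 9.6: N = 25.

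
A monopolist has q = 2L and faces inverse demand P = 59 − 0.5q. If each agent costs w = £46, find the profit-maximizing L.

L* = 18

Marginal revenue from the inverse demand is MR = 59 − q.
The marginal product is MP_L = 2.
A monopolist hires until marginal revenue product equals the wage: MR·MP_L = w.
(59 − 2L)·2 = 46, so L = 18.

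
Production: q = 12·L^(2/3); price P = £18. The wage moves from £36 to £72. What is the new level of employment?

L* = 8

From P·MP_L = w with MP_L = 8·L^(-1/3), the labor demand is L(w) = (144/w)^(3).
At w = 36: L = 64. At w = 72: L = 8.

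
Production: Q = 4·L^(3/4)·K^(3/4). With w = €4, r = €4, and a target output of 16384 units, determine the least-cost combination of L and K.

L* = 256, K* = 256

Cost minimization requires the marginal rate of technical substitution to equal the input-price ratio: MP_L/MP_K = w/r.
Here MP_L/MP_K = (3/4)·(K/L)/(3/4) = (K/L). Setting this equal to 4/4 = 1 gives K = L.
Substituting into Q = 16384: 4·L^(3/4)·(L)^(3/4) = 16384.
Solving, L = 256 and K = 256.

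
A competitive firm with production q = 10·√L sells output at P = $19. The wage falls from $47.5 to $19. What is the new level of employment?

From P·MP_L = w with MP_L = 5·L^(-1/2), the labor demand is L(w) = (95/w)^(2).
At w = 47.5: L = 4. At w = 19: L = 25.

L* = 25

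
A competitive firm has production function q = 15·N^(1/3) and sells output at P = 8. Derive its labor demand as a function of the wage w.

N(w) = (40/w)^(3/2)

MP_N = (1/3)·15·N^(-2/3) = 5·N^(-2/3).
Setting P·MP_N = w: 40·N^(-2/3) = w.
Solving for N: N^(-2/3) = w/40, so N = (40/w)^(3/2).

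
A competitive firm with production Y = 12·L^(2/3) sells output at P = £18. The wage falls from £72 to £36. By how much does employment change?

From P·MP_L = w with MP_L = 8·L^(-1/3), the labor demand is L(w) = (144/w)^(3).
At w = 72: L = 8. At w = 36: L = 64.
ΔL = 64 − 8 = 56.

ΔL = 56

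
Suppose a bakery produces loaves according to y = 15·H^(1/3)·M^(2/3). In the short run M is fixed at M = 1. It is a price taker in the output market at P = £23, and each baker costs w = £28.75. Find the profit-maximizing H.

With M = 1, MP_H = (1/3)·15·H^(-2/3)·1^(2/3) = 5·H^(-2/3).
Profit maximization for a price taker requires P·MP_H = w: 23·5·H^(-2/3) = 28.75.
So H^(-2/3) = 0.25, which gives H = 8.

H* = 8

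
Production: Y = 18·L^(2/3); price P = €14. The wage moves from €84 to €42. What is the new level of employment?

From P·MP_L = w with MP_L = 12·L^(-1/3), the labor demand is L(w) = (168/w)^(3).
At w = 84: L = 8. At w = 42: L = 64.

L* = 64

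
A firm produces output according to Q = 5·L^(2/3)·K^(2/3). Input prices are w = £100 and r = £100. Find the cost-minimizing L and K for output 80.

Cost minimization requires the marginal rate of technical substitution to equal the input-price ratio: MP_L/MP_K = w/r.
Here MP_L/MP_K = (2/3)·(K/L)/(2/3) = (K/L). Setting this equal to 100/100 = 1 gives K = L.
Substituting into Q = 80: 5·L^(2/3)·(L)^(2/3) = 80.
Solving, L = 8 and K = 8.

L* = 8, K* = 8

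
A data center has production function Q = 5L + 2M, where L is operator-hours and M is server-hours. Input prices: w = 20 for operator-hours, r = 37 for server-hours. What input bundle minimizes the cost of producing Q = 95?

The inputs are perfect substitutes, so the firm uses whichever has the lower cost per unit of output.
Cost per unit of output via L is w/5 = 4; via M it is r/2 = 18.5. L is cheaper.
Producing Q = 95 with L alone: L = 19, M = 0.

L* = 19, M* = 0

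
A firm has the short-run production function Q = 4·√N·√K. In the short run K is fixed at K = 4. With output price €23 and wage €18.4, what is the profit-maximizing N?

N* = 25

With K = 4, MP_N = (1/2)·4·N^(-1/2)·4^(1/2) = 4·N^(-1/2).
Profit maximization for a price taker requires P·MP_N = w: 23·4·N^(-1/2) = 18.4.
So N^(-1/2) = 0.2, which gives N = 25.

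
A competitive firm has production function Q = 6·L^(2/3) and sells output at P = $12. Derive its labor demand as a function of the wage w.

MP_L = (2/3)·6·L^(-1/3) = 4·L^(-1/3).
Setting P·MP_L = w: 48·L^(-1/3) = w.
Solving for L: L^(-1/3) = w/48, so L = (48/w)^(3).

L(w) = 110592/w³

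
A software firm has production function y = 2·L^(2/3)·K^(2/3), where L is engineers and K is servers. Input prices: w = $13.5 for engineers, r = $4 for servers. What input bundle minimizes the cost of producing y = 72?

Cost minimization requires the marginal rate of technical substitution to equal the input-price ratio: MP_L/MP_K = w/r.
Here MP_L/MP_K = (2/3)·(K/L)/(2/3) = (K/L). Setting this equal to 13.5/4 = 3.375 gives K = 3.375L.
Substituting into y = 72: 2·L^(2/3)·(3.375L)^(2/3) = 72.
Solving, L = 8 and K = 27.

L* = 8, K* = 27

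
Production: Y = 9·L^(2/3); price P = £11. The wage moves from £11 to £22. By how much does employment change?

From P·MP_L = w with MP_L = 6·L^(-1/3), the labor demand is L(w) = (66/w)^(3).
At w = 11: L = 216. At w = 22: L = 27.
ΔL = 27 − 216 = -189.

ΔL = -189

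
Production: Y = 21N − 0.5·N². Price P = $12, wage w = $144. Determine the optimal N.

N* = 9

The marginal product of N is MP_N = 21 − N.
A price-taking firm hires until the value of the marginal product equals the wage: P·MP_N = w, so 12·(21 − N) = 144.
Then 21 − N = 12, giving N = 9.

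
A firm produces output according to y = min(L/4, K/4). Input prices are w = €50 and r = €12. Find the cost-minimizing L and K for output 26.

L* = 104, K* = 104

With a fixed-proportions technology, the cost-minimizing bundle uses no slack in either input: L/4 = K/4 = y.
So L = 4·26 = 104 and K = 4·26 = 104.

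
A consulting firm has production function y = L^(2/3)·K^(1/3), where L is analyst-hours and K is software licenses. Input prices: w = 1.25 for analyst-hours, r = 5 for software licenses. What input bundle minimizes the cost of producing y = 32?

L* = 64, K* = 8

Cost minimization requires the marginal rate of technical substitution to equal the input-price ratio: MP_L/MP_K = w/r.
Here MP_L/MP_K = (2/3)·(K/L)/(1/3) = 2·(K/L). Setting this equal to 1.25/5 = 0.25 gives K = 0.125L.
Substituting into y = 32: L^(2/3)·(0.125L)^(1/3) = 32.
Solving, L = 64 and K = 8.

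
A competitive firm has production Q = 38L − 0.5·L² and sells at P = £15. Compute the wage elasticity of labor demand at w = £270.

From P·MP_L = w with MP_L = 38 − L, labor demand is L(w) = 38 − w/15.
dL/dw = −1/(15) = -1/15.
At w = 270, L = 20, so ε = (dL/dw)·(w/L) = (-1/15)·(270/20) = -0.9.

ε = -0.9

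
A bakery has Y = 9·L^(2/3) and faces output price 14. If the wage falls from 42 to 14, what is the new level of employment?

From P·MP_L = w with MP_L = 6·L^(-1/3), the labor demand is L(w) = (84/w)^(3).
At w = 42: L = 8. At w = 14: L = 216.

L* = 216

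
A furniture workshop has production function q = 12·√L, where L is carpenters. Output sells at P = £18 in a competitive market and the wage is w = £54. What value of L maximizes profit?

MP_L = (1/2)·12·L^(-1/2) = 6·L^(-1/2).
Profit maximization for a price taker requires P·MP_L = w: 18·6·L^(-1/2) = 54.
So L^(-1/2) = 0.5, which gives L = 4.

L* = 4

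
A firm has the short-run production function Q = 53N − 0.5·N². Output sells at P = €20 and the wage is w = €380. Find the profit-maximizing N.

N* = 34

The marginal product of N is MP_N = 53 − N.
A price-taking firm hires until the value of the marginal product equals the wage: P·MP_N = w, so 20·(53 − N) = 380.
Then 53 − N = 19, giving N = 34.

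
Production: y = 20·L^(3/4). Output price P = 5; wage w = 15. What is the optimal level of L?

L* = 625

MP_L = (3/4)·20·L^(-1/4) = 15·L^(-1/4).
Profit maximization for a price taker requires P·MP_L = w: 5·15·L^(-1/4) = 15.
So L^(-1/4) = 0.2, which gives L = 625.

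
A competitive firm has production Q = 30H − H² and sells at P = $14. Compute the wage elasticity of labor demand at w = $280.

ε = -2

From P·MP_H = w with MP_H = 30 − 2H, labor demand is H(w) = (30 − w/14)/2.
dH/dw = −1/(28) = -1/28.
At w = 280, H = 5, so ε = (dH/dw)·(w/H) = (-1/28)·(280/5) = -2.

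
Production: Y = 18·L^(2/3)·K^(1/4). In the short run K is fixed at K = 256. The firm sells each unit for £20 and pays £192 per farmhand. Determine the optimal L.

L* = 125

With K = 256, MP_L = (2/3)·18·L^(-1/3)·256^(1/4) = 48·L^(-1/3).
Profit maximization for a price taker requires P·MP_L = w: 20·48·L^(-1/3) = 192.
So L^(-1/3) = 0.2, which gives L = 125.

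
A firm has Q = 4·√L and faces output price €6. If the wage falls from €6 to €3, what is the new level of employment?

From P·MP_L = w with MP_L = 2·L^(-1/2), the labor demand is L(w) = (12/w)^(2).
At w = 6: L = 4. At w = 3: L = 16.

L* = 16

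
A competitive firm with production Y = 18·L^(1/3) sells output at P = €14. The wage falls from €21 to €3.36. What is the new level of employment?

L* = 125

From P·MP_L = w with MP_L = 6·L^(-2/3), the labor demand is L(w) = (84/w)^(3/2).
At w = 21: L = 8. At w = 3.36: L = 125.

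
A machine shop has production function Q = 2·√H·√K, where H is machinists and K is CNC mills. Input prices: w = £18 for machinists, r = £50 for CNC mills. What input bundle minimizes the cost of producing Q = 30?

Cost minimization requires the marginal rate of technical substitution to equal the input-price ratio: MP_H/MP_K = w/r.
Here MP_H/MP_K = (1/2)·(K/H)/(1/2) = (K/H). Setting this equal to 18/50 = 0.36 gives K = 0.36H.
Substituting into Q = 30: 2·H^(1/2)·(0.36H)^(1/2) = 30.
Solving, H = 25 and K = 9.

H* = 25, K* = 9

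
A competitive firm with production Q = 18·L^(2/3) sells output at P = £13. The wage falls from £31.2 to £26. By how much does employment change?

ΔL = 91

From P·MP_L = w with MP_L = 12·L^(-1/3), the labor demand is L(w) = (156/w)^(3).
At w = 31.2: L = 125. At w = 26: L = 216.
ΔL = 216 − 125 = 91.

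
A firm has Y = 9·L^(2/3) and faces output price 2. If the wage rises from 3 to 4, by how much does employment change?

ΔL = -37

From P·MP_L = w with MP_L = 6·L^(-1/3), the labor demand is L(w) = (12/w)^(3).
At w = 3: L = 64. At w = 4: L = 27.
ΔL = 27 − 64 = -37.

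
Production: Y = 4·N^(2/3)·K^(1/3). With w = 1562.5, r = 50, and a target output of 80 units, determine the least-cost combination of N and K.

Cost minimization requires the marginal rate of technical substitution to equal the input-price ratio: MP_N/MP_K = w/r.
Here MP_N/MP_K = (2/3)·(K/N)/(1/3) = 2·(K/N). Setting this equal to 1562.5/50 = 31.25 gives K = 15.625N.
Substituting into Y = 80: 4·N^(2/3)·(15.625N)^(1/3) = 80.
Solving, N = 8 and K = 125.

N* = 8, K* = 125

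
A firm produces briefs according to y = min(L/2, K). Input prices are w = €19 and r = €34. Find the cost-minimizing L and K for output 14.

With a fixed-proportions technology, the cost-minimizing bundle uses no slack in either input: L/2 = K = y.
So L = 2·14 = 28 and K = 14.

L* = 28, K* = 14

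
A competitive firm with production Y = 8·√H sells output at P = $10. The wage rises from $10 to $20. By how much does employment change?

From P·MP_H = w with MP_H = 4·H^(-1/2), the labor demand is H(w) = (40/w)^(2).
At w = 10: H = 16. At w = 20: H = 4.
ΔH = 4 − 16 = -12.

ΔH = -12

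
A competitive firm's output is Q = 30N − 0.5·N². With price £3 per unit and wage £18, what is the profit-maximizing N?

The marginal product of N is MP_N = 30 − N.
A price-taking firm hires until the value of the marginal product equals the wage: P·MP_N = w, so 3·(30 − N) = 18.
Then 30 − N = 6, giving N = 24.

N* = 24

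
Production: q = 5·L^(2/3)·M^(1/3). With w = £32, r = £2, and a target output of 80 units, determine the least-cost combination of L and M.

Cost minimization requires the marginal rate of technical substitution to equal the input-price ratio: MP_L/MP_M = w/r.
Here MP_L/MP_M = (2/3)·(M/L)/(1/3) = 2·(M/L). Setting this equal to 32/2 = 16 gives M = 8L.
Substituting into q = 80: 5·L^(2/3)·(8L)^(1/3) = 80.
Solving, L = 8 and M = 64.

L* = 8, M* = 64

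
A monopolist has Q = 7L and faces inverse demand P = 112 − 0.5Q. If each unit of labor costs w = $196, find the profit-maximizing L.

L* = 12

Marginal revenue from the inverse demand is MR = 112 − Q.
The marginal product is MP_L = 7.
A monopolist hires until marginal revenue product equals the wage: MR·MP_L = w.
(112 − 7L)·7 = 196, so L = 12.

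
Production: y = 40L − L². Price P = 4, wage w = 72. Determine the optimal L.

The marginal product of L is MP_L = 40 − 2L.
A price-taking firm hires until the value of the marginal product equals the wage: P·MP_L = w, so 4·(40 − 2L) = 72.
Then 40 − 2L = 18, giving L = 11.

L* = 11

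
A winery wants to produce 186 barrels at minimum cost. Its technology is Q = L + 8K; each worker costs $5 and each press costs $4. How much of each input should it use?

L* = 0, K* = 23.25

The inputs are perfect substitutes, so the firm uses whichever has the lower cost per unit of output.
Cost per unit of output via L is 5; via K it is 0.5. K is cheaper.
Producing Q = 186 with K alone: L = 0, K = 23.25.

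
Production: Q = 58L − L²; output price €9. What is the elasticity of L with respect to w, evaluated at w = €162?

From P·MP_L = w with MP_L = 58 − 2L, labor demand is L(w) = (58 − w/9)/2.
dL/dw = −1/(18) = -1/18.
At w = 162, L = 20, so ε = (dL/dw)·(w/L) = (-1/18)·(162/20) = -0.45.

ε = -0.45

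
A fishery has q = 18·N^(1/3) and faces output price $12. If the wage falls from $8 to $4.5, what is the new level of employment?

N* = 64

From P·MP_N = w with MP_N = 6·N^(-2/3), the labor demand is N(w) = (72/w)^(3/2).
At w = 8: N = 27. At w = 4.5: N = 64.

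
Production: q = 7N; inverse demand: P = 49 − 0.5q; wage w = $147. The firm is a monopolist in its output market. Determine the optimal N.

Marginal revenue from the inverse demand is MR = 49 − q.
The marginal product is MP_N = 7.
A monopolist hires until marginal revenue product equals the wage: MR·MP_N = w.
(49 − 7N)·7 = 147, so N = 4.

N* = 4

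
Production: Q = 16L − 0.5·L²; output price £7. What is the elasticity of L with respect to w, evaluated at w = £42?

ε = -0.6

From P·MP_L = w with MP_L = 16 − L, labor demand is L(w) = 16 − w/7.
dL/dw = −1/(7) = -1/7.
At w = 42, L = 10, so ε = (dL/dw)·(w/L) = (-1/7)·(42/10) = -0.6.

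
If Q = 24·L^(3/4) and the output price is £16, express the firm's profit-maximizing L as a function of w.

MP_L = (3/4)·24·L^(-1/4) = 18·L^(-1/4).
Setting P·MP_L = w: 288·L^(-1/4) = w.
Solving for L: L^(-1/4) = w/288, so L = (288/w)^(4).

L(w) = (288/w)^(4)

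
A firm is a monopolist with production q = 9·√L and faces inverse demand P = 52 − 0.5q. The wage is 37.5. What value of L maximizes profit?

L* = 9

Marginal revenue from the inverse demand is MR = 52 − q.
The marginal product is MP_L = 4.5·L^(-1/2).
A monopolist hires until marginal revenue product equals the wage: MR·MP_L = w.
At L, q = 9·√L. Substituting and solving: (52 − 9·√L)·4.5·L^(-1/2) = 37.5 gives L = 9.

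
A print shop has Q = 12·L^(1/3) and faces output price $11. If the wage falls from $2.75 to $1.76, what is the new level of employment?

From P·MP_L = w with MP_L = 4·L^(-2/3), the labor demand is L(w) = (44/w)^(3/2).
At w = 2.75: L = 64. At w = 1.76: L = 125.

L* = 125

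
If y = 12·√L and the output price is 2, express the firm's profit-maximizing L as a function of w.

L(w) = 144/w²

MP_L = (1/2)·12·L^(-1/2) = 6·L^(-1/2).
Setting P·MP_L = w: 12·L^(-1/2) = w.
Solving for L: L^(-1/2) = w/12, so L = (12/w)^(2).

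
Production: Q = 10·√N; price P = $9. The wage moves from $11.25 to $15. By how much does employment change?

From P·MP_N = w with MP_N = 5·N^(-1/2), the labor demand is N(w) = (45/w)^(2).
At w = 11.25: N = 16. At w = 15: N = 9.
ΔN = 9 − 16 = -7.

ΔN = -7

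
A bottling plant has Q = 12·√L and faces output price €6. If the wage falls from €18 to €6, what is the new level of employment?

From P·MP_L = w with MP_L = 6·L^(-1/2), the labor demand is L(w) = (36/w)^(2).
At w = 18: L = 4. At w = 6: L = 36.

L* = 36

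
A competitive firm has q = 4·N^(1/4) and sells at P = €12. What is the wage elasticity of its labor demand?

MP_N = (1/4)·4·N^(-3/4), so P·MP_N = w gives 12·N^(-3/4) = w.
Solving, N(w) = (12/w)^(4/3). This is a constant-elasticity form: N ∝ w^(−4/3), so ε = −4/3.

ε = -4/3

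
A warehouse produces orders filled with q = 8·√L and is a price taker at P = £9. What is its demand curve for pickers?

L(w) = 1296/w²

MP_L = (1/2)·8·L^(-1/2) = 4·L^(-1/2).
Setting P·MP_L = w: 36·L^(-1/2) = w.
Solving for L: L^(-1/2) = w/36, so L = (36/w)^(2).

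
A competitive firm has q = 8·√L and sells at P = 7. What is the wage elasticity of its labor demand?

MP_L = (1/2)·8·L^(-1/2), so P·MP_L = w gives 28·L^(-1/2) = w.
Solving, L(w) = (28/w)^(2). This is a constant-elasticity form: L ∝ w^(−2), so ε = −2.

ε = -2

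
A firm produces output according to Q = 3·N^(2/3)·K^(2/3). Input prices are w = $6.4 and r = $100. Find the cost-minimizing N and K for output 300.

N* = 125, K* = 8

Cost minimization requires the marginal rate of technical substitution to equal the input-price ratio: MP_N/MP_K = w/r.
Here MP_N/MP_K = (2/3)·(K/N)/(2/3) = (K/N). Setting this equal to 6.4/100 = 0.064 gives K = 0.064N.
Substituting into Q = 300: 3·N^(2/3)·(0.064N)^(2/3) = 300.
Solving, N = 125 and K = 8.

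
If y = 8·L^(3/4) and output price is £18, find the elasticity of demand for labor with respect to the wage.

MP_L = (3/4)·8·L^(-1/4), so P·MP_L = w gives 108·L^(-1/4) = w.
Solving, L(w) = (108/w)^(4). This is a constant-elasticity form: L ∝ w^(−4), so ε = −4.

ε = -4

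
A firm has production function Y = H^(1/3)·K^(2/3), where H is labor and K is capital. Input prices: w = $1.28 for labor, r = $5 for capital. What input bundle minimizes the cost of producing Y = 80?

H* = 125, K* = 64

Cost minimization requires the marginal rate of technical substitution to equal the input-price ratio: MP_H/MP_K = w/r.
Here MP_H/MP_K = (1/3)·(K/H)/(2/3) = 0.5·(K/H). Setting this equal to 1.28/5 = 0.256 gives K = 0.512H.
Substituting into Y = 80: H^(1/3)·(0.512H)^(2/3) = 80.
Solving, H = 125 and K = 64.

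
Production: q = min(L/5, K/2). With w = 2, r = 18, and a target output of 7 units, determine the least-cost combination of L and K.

With a fixed-proportions technology, the cost-minimizing bundle uses no slack in either input: L/5 = K/2 = q.
So L = 5·7 = 35 and K = 2·7 = 14.

L* = 35, K* = 14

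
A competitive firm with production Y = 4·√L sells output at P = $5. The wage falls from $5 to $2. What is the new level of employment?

From P·MP_L = w with MP_L = 2·L^(-1/2), the labor demand is L(w) = (10/w)^(2).
At w = 5: L = 4. At w = 2: L = 25.

L* = 25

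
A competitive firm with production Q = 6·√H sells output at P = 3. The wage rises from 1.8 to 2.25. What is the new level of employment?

From P·MP_H = w with MP_H = 3·H^(-1/2), the labor demand is H(w) = (9/w)^(2).
At w = 1.8: H = 25. At w = 2.25: H = 16.

H* = 16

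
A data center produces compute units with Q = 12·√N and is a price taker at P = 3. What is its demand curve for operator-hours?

MP_N = (1/2)·12·N^(-1/2) = 6·N^(-1/2).
Setting P·MP_N = w: 18·N^(-1/2) = w.
Solving for N: N^(-1/2) = w/18, so N = (18/w)^(2).

N(w) = 324/w²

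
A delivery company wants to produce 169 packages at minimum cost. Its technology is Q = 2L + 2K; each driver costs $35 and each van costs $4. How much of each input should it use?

L* = 0, K* = 84.5

The inputs are perfect substitutes, so the firm uses whichever has the lower cost per unit of output.
Cost per unit of output via L is w/2 = 17.5; via K it is r/2 = 2. K is cheaper.
Producing Q = 169 with K alone: L = 0, K = 84.5.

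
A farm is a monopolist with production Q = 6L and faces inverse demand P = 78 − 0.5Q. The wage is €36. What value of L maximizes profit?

L* = 12

Marginal revenue from the inverse demand is MR = 78 − Q.
The marginal product is MP_L = 6.
A monopolist hires until marginal revenue product equals the wage: MR·MP_L = w.
(78 − 6L)·6 = 36, so L = 12.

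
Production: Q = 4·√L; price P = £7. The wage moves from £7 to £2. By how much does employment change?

ΔL = 45

From P·MP_L = w with MP_L = 2·L^(-1/2), the labor demand is L(w) = (14/w)^(2).
At w = 7: L = 4. At w = 2: L = 49.
ΔL = 49 − 4 = 45.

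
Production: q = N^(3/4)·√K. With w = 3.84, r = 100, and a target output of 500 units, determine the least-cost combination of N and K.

N* = 625, K* = 16

Cost minimization requires the marginal rate of technical substitution to equal the input-price ratio: MP_N/MP_K = w/r.
Here MP_N/MP_K = (3/4)·(K/N)/(1/2) = 1.5·(K/N). Setting this equal to 3.84/100 = 0.0384 gives K = 0.0256N.
Substituting into q = 500: N^(3/4)·(0.0256N)^(1/2) = 500.
Solving, N = 625 and K = 16.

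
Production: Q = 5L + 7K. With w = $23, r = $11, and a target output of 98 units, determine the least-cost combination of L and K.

L* = 0, K* = 14

The inputs are perfect substitutes, so the firm uses whichever has the lower cost per unit of output.
Cost per unit of output via L is w/5 = 4.6; via K it is r/7 = 11/7. K is cheaper.
Producing Q = 98 with K alone: L = 0, K = 14.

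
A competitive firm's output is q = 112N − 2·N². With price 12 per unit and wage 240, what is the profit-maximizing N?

N* = 23

The marginal product of N is MP_N = 112 − 4N.
A price-taking firm hires until the value of the marginal product equals the wage: P·MP_N = w, so 12·(112 − 4N) = 240.
Then 112 − 4N = 20, giving N = 23.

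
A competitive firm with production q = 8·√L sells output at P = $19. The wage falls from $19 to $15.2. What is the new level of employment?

L* = 25

From P·MP_L = w with MP_L = 4·L^(-1/2), the labor demand is L(w) = (76/w)^(2).
At w = 19: L = 16. At w = 15.2: L = 25.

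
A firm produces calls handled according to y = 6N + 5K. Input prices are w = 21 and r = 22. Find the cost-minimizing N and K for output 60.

N* = 10, K* = 0

The inputs are perfect substitutes, so the firm uses whichever has the lower cost per unit of output.
Cost per unit of output via N is w/6 = 3.5; via K it is r/5 = 4.4. N is cheaper.
Producing y = 60 with N alone: N = 10, K = 0.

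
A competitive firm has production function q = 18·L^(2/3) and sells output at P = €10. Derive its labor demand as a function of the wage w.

MP_L = (2/3)·18·L^(-1/3) = 12·L^(-1/3).
Setting P·MP_L = w: 120·L^(-1/3) = w.
Solving for L: L^(-1/3) = w/120, so L = (120/w)^(3).

L(w) = 1728000/w³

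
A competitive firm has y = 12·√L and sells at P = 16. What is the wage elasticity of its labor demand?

ε = -2

MP_L = (1/2)·12·L^(-1/2), so P·MP_L = w gives 96·L^(-1/2) = w.
Solving, L(w) = (96/w)^(2). This is a constant-elasticity form: L ∝ w^(−2), so ε = −2.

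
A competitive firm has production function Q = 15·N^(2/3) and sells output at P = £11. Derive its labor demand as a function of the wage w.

MP_N = (2/3)·15·N^(-1/3) = 10·N^(-1/3).
Setting P·MP_N = w: 110·N^(-1/3) = w.
Solving for N: N^(-1/3) = w/110, so N = (110/w)^(3).

N(w) = 1331000/w³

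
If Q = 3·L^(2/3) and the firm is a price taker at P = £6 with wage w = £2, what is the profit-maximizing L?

MP_L = (2/3)·3·L^(-1/3) = 2·L^(-1/3).
Profit maximization for a price taker requires P·MP_L = w: 6·2·L^(-1/3) = 2.
So L^(-1/3) = 1/6, which gives L = 216.

L* = 216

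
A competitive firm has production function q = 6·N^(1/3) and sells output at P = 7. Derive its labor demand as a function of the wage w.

MP_N = (1/3)·6·N^(-2/3) = 2·N^(-2/3).
Setting P·MP_N = w: 14·N^(-2/3) = w.
Solving for N: N^(-2/3) = w/14, so N = (14/w)^(3/2).

N(w) = (14/w)^(3/2)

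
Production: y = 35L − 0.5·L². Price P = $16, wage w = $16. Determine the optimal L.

The marginal product of L is MP_L = 35 − L.
A price-taking firm hires until the value of the marginal product equals the wage: P·MP_L = w, so 16·(35 − L) = 16.
Then 35 − L = 1, giving L = 34.

L* = 34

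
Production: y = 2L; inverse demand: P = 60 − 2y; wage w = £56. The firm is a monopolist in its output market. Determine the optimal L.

Marginal revenue from the inverse demand is MR = 60 − 4y.
The marginal product is MP_L = 2.
A monopolist hires until marginal revenue product equals the wage: MR·MP_L = w.
(60 − 8L)·2 = 56, so L = 4.

L* = 4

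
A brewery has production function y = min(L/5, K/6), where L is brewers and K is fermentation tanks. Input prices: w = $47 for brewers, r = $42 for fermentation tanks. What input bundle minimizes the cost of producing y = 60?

L* = 300, K* = 360

With a fixed-proportions technology, the cost-minimizing bundle uses no slack in either input: L/5 = K/6 = y.
So L = 5·60 = 300 and K = 6·60 = 360.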